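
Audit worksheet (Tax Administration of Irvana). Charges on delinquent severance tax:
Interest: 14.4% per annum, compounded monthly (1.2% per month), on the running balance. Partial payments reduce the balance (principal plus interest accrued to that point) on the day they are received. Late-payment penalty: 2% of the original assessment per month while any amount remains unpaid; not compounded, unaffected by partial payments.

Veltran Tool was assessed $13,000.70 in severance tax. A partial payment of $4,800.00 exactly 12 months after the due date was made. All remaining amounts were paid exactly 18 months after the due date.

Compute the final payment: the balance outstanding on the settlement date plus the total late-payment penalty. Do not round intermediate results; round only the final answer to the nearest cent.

$15,638.58

Balance at month 12: $13,000.7000 × (1 + 0.012)^12 = $15,001.4378…
After $4,800.00 payment: $15,001.4378… − $4,800.00 = $10,201.4378…
Balance at month 18: $10,201.4378… × (1 + 0.012)^6 = $10,958.3322…
Penalty: 18 × 2% × $13,000.70 = $4,680.25…
Final settlement = outstanding balance + penalty = $10,958.3322… + $4,680.25… = $15,638.58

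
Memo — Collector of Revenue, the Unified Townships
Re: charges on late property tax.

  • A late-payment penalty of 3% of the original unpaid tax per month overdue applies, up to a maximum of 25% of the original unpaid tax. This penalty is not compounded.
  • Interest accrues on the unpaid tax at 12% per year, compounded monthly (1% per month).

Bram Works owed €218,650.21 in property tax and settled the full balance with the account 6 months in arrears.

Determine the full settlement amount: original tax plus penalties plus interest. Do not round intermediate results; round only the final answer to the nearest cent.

€271,458.64

Penalty: 6 × 3% × €218,650.21 = €39,357.04… (below the 25% cap of €54,662.55…)
Interest: €218,650.21 × ((1 + 0.01)^6 − 1) = €218,650.21 × 0.0615202… = €13,451.3938…
Total = €218,650.21 + €39,357.0378 + €13,451.3938… = €271,458.64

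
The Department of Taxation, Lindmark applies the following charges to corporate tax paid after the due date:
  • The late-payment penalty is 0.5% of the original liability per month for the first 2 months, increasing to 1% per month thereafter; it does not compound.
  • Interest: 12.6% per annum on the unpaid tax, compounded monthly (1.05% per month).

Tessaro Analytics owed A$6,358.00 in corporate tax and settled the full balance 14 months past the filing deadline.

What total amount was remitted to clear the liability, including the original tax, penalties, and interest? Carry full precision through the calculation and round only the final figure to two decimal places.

Penalty, months 1–2: 2 × 0.5% × A$6,358.00 = A$63.58
Penalty, months 3–14: 12 × 1% × A$6,358.00 = A$762.96
Interest: A$6,358.00 × ((1 + 0.0105)^14 − 1) = A$6,358.00 × 0.1574666… = A$1,001.1723…
Total = A$6,358.00 + A$826.5400 + A$1,001.1723… = A$8,185.71

A$8,185.71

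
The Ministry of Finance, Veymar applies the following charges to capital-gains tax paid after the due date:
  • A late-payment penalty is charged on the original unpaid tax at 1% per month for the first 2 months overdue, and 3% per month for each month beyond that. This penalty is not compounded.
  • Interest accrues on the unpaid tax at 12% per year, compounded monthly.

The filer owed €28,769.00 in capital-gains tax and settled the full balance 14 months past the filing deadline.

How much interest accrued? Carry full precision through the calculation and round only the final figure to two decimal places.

Interest (12%/yr ÷ 12 = 1%/month): €28,769.00 × ((1 + 0.01)^14 − 1) = €4,300.2236…

€4,300.22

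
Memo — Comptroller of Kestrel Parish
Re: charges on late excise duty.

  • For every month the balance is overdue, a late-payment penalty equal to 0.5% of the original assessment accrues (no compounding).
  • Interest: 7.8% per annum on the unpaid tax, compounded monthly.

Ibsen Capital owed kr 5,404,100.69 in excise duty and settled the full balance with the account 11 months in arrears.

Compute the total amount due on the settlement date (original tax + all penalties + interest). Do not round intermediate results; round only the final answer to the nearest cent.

Late-payment penalty = 0.5% × kr 5,404,100.69 × 11 mo = kr 297,225.54…
Interest (7.8%/yr ÷ 12 = 0.65%/month): kr 5,404,100.69 × ((1 + 0.0065)^11 − 1) = kr 399,199.0676…
Total = kr 5,404,100.69 + kr 297,225.5380… + kr 399,199.0676… = kr 6,100,525.30

kr 6,100,525.30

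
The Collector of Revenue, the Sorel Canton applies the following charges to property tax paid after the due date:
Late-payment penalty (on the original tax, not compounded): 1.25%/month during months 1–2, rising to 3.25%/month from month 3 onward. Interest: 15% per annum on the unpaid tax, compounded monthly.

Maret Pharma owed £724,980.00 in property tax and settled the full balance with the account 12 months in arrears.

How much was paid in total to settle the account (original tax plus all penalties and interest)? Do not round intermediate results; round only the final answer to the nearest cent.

Penalty, months 1–2: 2 × 1.25% × £724,980.00 = £18,124.50
Penalty, months 3–12: 10 × 3.25% × £724,980.00 = £235,618.50
Interest (15%/yr ÷ 12 = 1.25%/month): £724,980.00 × ((1 + 0.0125)^12 − 1) = £116,543.8103…
Total = £724,980.00 + £253,743.0000 + £116,543.8103… = £1,095,266.81

£1,095,266.81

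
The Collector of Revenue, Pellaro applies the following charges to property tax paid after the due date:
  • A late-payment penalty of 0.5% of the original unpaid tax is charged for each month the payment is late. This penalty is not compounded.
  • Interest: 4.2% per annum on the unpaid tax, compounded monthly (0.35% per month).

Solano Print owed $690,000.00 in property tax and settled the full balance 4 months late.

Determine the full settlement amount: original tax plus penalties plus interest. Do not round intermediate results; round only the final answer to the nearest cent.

Late-payment penalty = 0.5% × $690,000.00 × 4 mo = $13,800.00
Interest: $690,000.00 × ((1 + 0.0035)^4 − 1) = $690,000.00 × 0.0140737… = $9,710.8334…
Total = $690,000.00 + $13,800.0000 + $9,710.8334… = $713,510.83

$713,510.83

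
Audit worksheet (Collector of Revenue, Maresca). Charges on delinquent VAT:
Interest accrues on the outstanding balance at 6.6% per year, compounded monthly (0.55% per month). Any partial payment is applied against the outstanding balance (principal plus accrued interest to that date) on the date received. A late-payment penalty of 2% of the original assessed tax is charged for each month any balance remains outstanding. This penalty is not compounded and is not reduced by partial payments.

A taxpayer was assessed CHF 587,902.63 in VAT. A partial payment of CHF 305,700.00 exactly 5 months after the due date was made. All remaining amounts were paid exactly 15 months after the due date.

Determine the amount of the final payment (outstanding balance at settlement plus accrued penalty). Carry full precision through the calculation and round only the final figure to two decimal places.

CHF 491,752.16

Balance at month 5: CHF 587,902.6300 × (1 + 0.0055)^5 = CHF 604,248.7737…
After CHF 305,700.00 payment: CHF 604,248.7737… − CHF 305,700.00 = CHF 298,548.7737…
Balance at month 15: CHF 298,548.7737… × (1 + 0.0055)^10 = CHF 315,381.3740…
Penalty: 15 × 2% × CHF 587,902.63 = CHF 176,370.79…
Final settlement = outstanding balance + penalty = CHF 315,381.3740… + CHF 176,370.79… = CHF 491,752.16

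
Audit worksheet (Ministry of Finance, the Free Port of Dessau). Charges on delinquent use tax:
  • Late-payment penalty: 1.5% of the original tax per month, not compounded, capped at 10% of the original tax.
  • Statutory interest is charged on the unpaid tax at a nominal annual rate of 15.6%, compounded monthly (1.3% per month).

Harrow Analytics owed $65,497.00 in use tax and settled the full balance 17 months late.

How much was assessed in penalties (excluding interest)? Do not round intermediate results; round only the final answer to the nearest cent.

$6,549.70

Penalty (uncapped): 17 × 1.5% × $65,497.00 = $16,701.74…; cap = 10% × $65,497.00 = $6,549.70 → penalty = $6,549.70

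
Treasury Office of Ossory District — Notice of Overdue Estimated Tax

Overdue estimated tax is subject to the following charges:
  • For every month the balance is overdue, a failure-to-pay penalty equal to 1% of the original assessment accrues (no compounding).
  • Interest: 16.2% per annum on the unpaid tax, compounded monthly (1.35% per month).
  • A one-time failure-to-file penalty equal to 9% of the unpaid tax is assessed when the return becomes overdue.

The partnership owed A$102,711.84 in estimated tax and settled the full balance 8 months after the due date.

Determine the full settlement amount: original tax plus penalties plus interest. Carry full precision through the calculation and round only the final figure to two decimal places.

A$131,804.26

Failure-to-file penalty: 9% × A$102,711.84 = A$9,244.07…
Failure-to-pay penalty = 1% × A$102,711.84 × 8 mo = A$8,216.95…
Interest: A$102,711.84 × ((1 + 0.0135)^8 − 1) = A$102,711.84 × 0.1132431… = A$11,631.4104…
Total = A$102,711.84 + A$17,461.0128 + A$11,631.4104… = A$131,804.26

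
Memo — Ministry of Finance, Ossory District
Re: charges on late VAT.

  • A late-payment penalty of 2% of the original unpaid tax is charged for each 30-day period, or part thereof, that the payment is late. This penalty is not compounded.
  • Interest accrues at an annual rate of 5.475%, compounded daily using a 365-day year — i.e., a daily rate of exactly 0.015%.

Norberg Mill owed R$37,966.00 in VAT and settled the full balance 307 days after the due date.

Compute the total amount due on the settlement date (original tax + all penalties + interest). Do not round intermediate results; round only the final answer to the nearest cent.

Penalty periods: ⌈307/30⌉ = 11; penalty = 11 × 2% × R$37,966.00 = R$8,352.52
Interest: R$37,966.00 × ((1 + 0.00015)^307 − 1) = R$37,966.00 × 0.04712315… = R$1,789.0775…
Total = R$37,966.00 + R$8,352.5200 + R$1,789.0775… = R$48,107.60

R$48,107.60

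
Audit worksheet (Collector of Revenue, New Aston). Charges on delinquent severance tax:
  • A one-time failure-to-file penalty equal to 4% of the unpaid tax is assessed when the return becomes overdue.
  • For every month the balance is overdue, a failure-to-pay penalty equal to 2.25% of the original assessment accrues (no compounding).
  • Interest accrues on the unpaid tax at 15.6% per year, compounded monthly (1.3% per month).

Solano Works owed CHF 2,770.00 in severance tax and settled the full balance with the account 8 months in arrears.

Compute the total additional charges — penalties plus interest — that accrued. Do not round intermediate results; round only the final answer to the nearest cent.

CHF 910.93

Failure-to-file penalty: 4% × CHF 2,770.00 = CHF 110.80
Failure-to-pay penalty: 8 × 2.25% × CHF 2,770.00 = CHF 498.60
Interest: CHF 2,770.00 × ((1 + 0.013)^8 − 1) = CHF 2,770.00 × 0.1088571… = CHF 301.5340…
Penalties + interest = CHF 609.4000 + CHF 301.5340… = CHF 910.93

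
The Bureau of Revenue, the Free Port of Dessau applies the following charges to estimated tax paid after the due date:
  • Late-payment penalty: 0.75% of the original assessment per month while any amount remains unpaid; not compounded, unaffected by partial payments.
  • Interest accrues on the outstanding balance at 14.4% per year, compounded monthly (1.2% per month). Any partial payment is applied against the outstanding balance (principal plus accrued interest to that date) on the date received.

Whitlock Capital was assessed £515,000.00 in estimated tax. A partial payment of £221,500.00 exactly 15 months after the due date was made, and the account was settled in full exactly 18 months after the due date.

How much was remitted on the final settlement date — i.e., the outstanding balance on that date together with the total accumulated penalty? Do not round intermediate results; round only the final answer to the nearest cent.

Balance at month 15: £515,000.0000 × (1 + 0.012)^15 = £615,906.6831…
After £221,500.00 payment: £615,906.6831… − £221,500.00 = £394,406.6831…
Balance at month 18: £394,406.6831… × (1 + 0.012)^3 = £408,776.3890…
Penalty: 18 × 0.75% × £515,000.00 = £69,525.00
Final settlement = outstanding balance + penalty = £408,776.3890… + £69,525.00 = £478,301.39

£478,301.39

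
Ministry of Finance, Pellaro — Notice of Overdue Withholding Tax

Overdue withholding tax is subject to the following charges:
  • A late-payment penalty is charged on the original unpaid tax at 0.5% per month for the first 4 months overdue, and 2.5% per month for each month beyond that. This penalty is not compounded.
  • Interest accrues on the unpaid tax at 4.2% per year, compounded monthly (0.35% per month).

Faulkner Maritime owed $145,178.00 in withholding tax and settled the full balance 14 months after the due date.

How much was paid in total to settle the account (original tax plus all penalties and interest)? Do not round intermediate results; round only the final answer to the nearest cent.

$191,653.91

Penalty, months 1–4: 4 × 0.5% × $145,178.00 = $2,903.56
Penalty, months 5–14: 10 × 2.5% × $145,178.00 = $36,294.50
Interest: $145,178.00 × ((1 + 0.0035)^14 − 1) = $145,178.00 × 0.0501305… = $7,277.8469…
Total = $145,178.00 + $39,198.0600 + $7,277.8469… = $191,653.91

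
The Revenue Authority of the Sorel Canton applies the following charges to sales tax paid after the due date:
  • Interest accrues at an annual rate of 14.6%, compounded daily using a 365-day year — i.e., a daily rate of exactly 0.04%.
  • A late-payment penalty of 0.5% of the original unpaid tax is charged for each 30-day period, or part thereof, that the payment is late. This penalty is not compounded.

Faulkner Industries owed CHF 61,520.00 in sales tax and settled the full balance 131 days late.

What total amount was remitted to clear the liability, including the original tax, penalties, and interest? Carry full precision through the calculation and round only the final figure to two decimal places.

Penalty periods: ⌈131/30⌉ = 5; penalty = 5 × 0.5% × CHF 61,520.00 = CHF 1,538.00
Interest: CHF 61,520.00 × ((1 + 0.0004)^131 − 1) = CHF 61,520.00 × 0.05378614… = CHF 3,308.9231…
Total = CHF 61,520.00 + CHF 1,538.0000 + CHF 3,308.9231… = CHF 66,366.92

CHF 66,366.92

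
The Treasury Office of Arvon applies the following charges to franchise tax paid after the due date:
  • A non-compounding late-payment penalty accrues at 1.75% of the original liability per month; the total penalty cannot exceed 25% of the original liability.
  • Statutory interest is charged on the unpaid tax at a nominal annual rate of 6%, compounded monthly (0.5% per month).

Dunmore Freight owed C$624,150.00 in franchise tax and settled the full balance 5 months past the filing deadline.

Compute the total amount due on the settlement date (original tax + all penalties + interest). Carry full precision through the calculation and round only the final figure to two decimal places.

C$694,523.69

Penalty: 5 × 1.75% × C$624,150.00 = C$54,613.13… (below the 25% cap of C$156,037.50)
Interest: C$624,150.00 × ((1 + 0.005)^5 − 1) = C$624,150.00 × 0.0252513… = C$15,760.5696…
Total = C$624,150.00 + C$54,613.1250 + C$15,760.5696… = C$694,523.69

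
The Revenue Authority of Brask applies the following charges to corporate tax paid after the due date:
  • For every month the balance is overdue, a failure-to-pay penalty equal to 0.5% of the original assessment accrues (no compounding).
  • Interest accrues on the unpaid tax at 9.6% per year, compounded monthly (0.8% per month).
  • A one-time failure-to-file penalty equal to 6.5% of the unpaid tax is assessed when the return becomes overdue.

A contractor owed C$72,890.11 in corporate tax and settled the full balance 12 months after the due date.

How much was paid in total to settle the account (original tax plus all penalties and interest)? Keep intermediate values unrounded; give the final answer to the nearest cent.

C$89,315.07

Failure-to-file penalty: 6.5% × C$72,890.11 = C$4,737.86…
Failure-to-pay penalty: 12 × 0.5% × C$72,890.11 = C$4,373.41…
Interest: C$72,890.11 × ((1 + 0.008)^12 − 1) = C$72,890.11 × 0.1003387… = C$7,313.6984…
Total = C$72,890.11 + C$9,111.2638… + C$7,313.6984… = C$89,315.07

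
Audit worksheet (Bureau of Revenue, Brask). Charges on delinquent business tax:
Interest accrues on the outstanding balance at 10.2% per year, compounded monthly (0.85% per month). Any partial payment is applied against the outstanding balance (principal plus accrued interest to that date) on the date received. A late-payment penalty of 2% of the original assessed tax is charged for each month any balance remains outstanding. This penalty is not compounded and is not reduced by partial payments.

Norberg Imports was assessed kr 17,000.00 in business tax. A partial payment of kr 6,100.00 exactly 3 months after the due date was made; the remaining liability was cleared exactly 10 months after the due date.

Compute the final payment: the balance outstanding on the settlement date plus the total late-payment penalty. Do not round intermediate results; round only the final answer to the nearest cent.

kr 15,429.21

Balance at month 3: kr 17,000.0000 × (1 + 0.0085)^3 = kr 17,437.1952…
After kr 6,100.00 payment: kr 17,437.1952… − kr 6,100.00 = kr 11,337.1952…
Balance at month 10: kr 11,337.1952… × (1 + 0.0085)^7 = kr 12,029.2054…
Penalty: 10 × 2% × kr 17,000.00 = kr 3,400.00
Final settlement = outstanding balance + penalty = kr 12,029.2054… + kr 3,400.00 = kr 15,429.21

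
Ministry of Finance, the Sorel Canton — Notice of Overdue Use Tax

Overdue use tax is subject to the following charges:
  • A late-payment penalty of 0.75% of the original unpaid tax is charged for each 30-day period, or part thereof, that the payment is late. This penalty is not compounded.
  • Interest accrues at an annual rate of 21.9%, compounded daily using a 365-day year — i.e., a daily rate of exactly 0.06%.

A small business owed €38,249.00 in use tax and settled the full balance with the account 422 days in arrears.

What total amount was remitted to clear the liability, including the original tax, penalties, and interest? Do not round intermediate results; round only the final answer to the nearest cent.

€53,569.37

Penalty periods: ⌈422/30⌉ = 15; penalty = 15 × 0.75% × €38,249.00 = €4,303.01…
Interest: €38,249.00 × ((1 + 0.0006)^422 − 1) = €38,249.00 × 0.28804307… = €11,017.3596…
Total = €38,249.00 + €4,303.0125 + €11,017.3596… = €53,569.37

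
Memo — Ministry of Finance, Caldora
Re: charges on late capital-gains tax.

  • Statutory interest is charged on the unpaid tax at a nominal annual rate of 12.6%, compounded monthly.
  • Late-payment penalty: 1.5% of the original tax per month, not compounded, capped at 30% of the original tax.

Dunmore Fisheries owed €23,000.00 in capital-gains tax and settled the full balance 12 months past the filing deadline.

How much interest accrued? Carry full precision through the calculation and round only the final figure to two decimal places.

Interest (12.6%/yr ÷ 12 = 1.05%/month): €23,000.00 × ((1 + 0.0105)^12 − 1) = €3,071.3578…

€3,071.36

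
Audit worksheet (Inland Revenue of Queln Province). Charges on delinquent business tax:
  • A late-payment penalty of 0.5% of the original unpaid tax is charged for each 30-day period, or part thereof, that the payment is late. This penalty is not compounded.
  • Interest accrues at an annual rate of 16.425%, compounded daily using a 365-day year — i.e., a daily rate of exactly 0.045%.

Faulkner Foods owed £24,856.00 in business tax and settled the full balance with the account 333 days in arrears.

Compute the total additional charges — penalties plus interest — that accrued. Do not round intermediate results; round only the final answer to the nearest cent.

£5,508.61

Penalty periods: ⌈333/30⌉ = 12; penalty = 12 × 0.5% × £24,856.00 = £1,491.36
Interest: £24,856.00 × ((1 + 0.00045)^333 − 1) = £24,856.00 × 0.16162083… = £4,017.2473…
Penalties + interest = £1,491.3600 + £4,017.2473… = £5,508.61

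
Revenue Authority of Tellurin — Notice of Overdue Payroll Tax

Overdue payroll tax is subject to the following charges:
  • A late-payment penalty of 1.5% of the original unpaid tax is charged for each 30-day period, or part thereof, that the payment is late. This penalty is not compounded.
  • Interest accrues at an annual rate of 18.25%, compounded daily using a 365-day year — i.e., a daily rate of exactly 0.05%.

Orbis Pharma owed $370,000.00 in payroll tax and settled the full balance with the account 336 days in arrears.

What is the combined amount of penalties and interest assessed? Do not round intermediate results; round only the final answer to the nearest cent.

Penalty periods: ⌈336/30⌉ = 12; penalty = 12 × 1.5% × $370,000.00 = $66,600.00
Interest: $370,000.00 × ((1 + 0.0005)^336 − 1) = $370,000.00 × 0.18288694… = $67,668.1696…
Penalties + interest = $66,600.0000 + $67,668.1696… = $134,268.17

$134,268.17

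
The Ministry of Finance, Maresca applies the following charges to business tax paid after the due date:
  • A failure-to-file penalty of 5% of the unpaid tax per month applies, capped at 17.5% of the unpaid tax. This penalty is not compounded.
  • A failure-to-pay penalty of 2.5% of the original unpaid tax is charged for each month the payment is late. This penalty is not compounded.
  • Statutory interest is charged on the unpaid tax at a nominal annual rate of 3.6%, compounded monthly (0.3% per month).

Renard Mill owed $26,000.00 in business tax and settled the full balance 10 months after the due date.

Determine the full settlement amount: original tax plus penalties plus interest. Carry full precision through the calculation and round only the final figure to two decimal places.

$37,840.61

Failure-to-file: 10 × 5% × $26,000.00 = $13,000.00, capped at 17.5% × $26,000.00 = $4,550.00
Failure-to-pay penalty = 2.5% × $26,000.00 × 10 mo = $6,500.00
Interest: $26,000.00 × ((1 + 0.003)^10 − 1) = $26,000.00 × 0.0304083… = $790.6147…
Total = $26,000.00 + $11,050.0000 + $790.6147… = $37,840.61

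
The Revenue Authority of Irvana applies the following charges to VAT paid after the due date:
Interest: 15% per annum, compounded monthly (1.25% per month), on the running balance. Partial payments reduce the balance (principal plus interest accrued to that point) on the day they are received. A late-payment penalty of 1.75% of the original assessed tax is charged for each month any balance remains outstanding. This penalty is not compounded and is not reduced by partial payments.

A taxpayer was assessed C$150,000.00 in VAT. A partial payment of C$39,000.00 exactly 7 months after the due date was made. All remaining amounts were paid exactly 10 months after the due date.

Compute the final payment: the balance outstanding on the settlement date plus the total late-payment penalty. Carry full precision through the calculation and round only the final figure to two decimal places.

C$155,609.77

Balance at month 7: C$150,000.0000 × (1 + 0.0125)^7 = C$163,627.5705…
After C$39,000.00 payment: C$163,627.5705… − C$39,000.00 = C$124,627.5705…
Balance at month 10: C$124,627.5705… × (1 + 0.0125)^3 = C$129,359.7670…
Penalty: 10 × 1.75% × C$150,000.00 = C$26,250.00
Final settlement = outstanding balance + penalty = C$129,359.7670… + C$26,250.00 = C$155,609.77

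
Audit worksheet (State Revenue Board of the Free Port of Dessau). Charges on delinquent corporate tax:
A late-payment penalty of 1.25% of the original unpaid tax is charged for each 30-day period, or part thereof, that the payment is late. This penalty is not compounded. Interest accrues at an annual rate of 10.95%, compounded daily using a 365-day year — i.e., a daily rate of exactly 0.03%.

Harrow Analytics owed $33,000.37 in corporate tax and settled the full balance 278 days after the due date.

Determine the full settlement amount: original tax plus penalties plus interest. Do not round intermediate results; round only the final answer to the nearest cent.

$39,995.22

Penalty periods: ⌈278/30⌉ = 10; penalty = 10 × 1.25% × $33,000.37 = $4,125.05…
Interest: $33,000.37 × ((1 + 0.0003)^278 − 1) = $33,000.37 × 0.08696292… = $2,869.8084…
Total = $33,000.37 + $4,125.0463… + $2,869.8084… = $39,995.22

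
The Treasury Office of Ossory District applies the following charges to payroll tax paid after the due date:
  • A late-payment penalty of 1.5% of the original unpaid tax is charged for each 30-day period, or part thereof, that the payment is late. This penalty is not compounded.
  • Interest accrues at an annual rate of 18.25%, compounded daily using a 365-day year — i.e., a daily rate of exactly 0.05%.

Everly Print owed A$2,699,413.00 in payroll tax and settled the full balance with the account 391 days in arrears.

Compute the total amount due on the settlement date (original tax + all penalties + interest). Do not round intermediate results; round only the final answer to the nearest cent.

A$3,848,983.37

Penalty periods: ⌈391/30⌉ = 14; penalty = 14 × 1.5% × A$2,699,413.00 = A$566,876.73
Interest: A$2,699,413.00 × ((1 + 0.0005)^391 − 1) = A$2,699,413.00 × 0.21585939… = A$582,693.6358…
Total = A$2,699,413.00 + A$566,876.7300 + A$582,693.6358… = A$3,848,983.37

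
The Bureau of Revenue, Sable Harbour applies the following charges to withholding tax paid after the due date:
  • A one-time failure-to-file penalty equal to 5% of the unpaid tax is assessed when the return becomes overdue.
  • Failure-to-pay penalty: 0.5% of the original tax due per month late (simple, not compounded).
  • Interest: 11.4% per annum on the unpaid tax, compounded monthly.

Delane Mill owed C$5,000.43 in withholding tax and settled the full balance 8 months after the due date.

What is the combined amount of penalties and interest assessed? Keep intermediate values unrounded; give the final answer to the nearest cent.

C$842.95

Failure-to-file penalty: 5% × C$5,000.43 = C$250.02…
Failure-to-pay penalty: 8 × 0.5% × C$5,000.43 = C$200.02…
Interest (11.4%/yr ÷ 12 = 0.95%/month): C$5,000.43 × ((1 + 0.0095)^8 − 1) = C$392.9117…
Penalties + interest = C$450.0387 + C$392.9117… = C$842.95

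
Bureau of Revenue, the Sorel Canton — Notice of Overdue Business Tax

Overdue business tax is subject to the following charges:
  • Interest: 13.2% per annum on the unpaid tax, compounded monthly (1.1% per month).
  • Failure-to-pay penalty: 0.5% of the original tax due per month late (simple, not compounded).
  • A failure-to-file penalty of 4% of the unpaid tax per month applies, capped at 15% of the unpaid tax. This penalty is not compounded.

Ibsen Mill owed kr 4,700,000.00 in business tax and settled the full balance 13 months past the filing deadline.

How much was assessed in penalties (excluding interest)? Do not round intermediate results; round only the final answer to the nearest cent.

Failure-to-file: 13 × 4% × kr 4,700,000.00 = kr 2,444,000.00, capped at 15% × kr 4,700,000.00 = kr 705,000.00
Failure-to-pay penalty = 0.5% × kr 4,700,000.00 × 13 mo = kr 305,500.00
Total penalty = kr 705,000.00 + kr 305,500.00 = kr 1,010,500.00

kr 1,010,500.00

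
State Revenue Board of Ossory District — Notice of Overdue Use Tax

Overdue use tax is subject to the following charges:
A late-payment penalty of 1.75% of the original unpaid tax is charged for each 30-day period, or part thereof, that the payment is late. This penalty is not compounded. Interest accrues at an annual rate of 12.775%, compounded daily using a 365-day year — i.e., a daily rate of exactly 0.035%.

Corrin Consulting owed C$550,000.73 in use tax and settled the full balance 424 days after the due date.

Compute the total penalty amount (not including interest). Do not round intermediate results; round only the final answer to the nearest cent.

Penalty periods: ⌈424/30⌉ = 15; penalty = 15 × 1.75% × C$550,000.73 = C$144,375.19…

C$144,375.19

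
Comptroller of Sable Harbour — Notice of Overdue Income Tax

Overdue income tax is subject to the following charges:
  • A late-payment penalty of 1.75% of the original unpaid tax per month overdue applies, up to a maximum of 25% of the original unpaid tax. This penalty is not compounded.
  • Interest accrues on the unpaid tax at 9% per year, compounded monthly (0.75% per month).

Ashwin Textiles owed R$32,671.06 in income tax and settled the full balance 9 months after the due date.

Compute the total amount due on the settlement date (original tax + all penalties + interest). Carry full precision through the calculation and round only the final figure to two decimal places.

R$40,089.38

Penalty: 9 × 1.75% × R$32,671.06 = R$5,145.69… (below the 25% cap of R$8,167.77…)
Interest: R$32,671.06 × ((1 + 0.0075)^9 − 1) = R$32,671.06 × 0.0695608… = R$2,272.6264…
Total = R$32,671.06 + R$5,145.6920… + R$2,272.6264… = R$40,089.38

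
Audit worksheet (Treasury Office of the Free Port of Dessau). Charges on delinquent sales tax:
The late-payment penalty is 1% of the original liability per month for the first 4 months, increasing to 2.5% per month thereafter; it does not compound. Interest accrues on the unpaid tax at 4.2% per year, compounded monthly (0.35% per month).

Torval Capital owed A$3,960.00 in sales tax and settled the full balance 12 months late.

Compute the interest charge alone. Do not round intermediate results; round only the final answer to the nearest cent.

A$169.56

Interest: A$3,960.00 × ((1 + 0.0035)^12 − 1) = A$3,960.00 × 0.0428180… = A$169.5593…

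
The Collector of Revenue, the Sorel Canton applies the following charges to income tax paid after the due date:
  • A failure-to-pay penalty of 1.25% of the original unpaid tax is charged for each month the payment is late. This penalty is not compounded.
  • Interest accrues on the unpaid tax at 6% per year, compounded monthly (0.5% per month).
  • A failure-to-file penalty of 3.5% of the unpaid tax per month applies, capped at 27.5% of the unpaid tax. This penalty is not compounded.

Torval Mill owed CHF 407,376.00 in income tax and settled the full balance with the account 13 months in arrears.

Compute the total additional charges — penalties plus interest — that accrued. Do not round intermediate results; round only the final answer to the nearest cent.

Failure-to-file: 13 × 3.5% × CHF 407,376.00 = CHF 185,356.08, capped at 27.5% × CHF 407,376.00 = CHF 112,028.40
Failure-to-pay penalty = 1.25% × CHF 407,376.00 × 13 mo = CHF 66,198.60
Interest: CHF 407,376.00 × ((1 + 0.005)^13 − 1) = CHF 407,376.00 × 0.0669862… = CHF 27,288.5706…
Penalties + interest = CHF 178,227.0000 + CHF 27,288.5706… = CHF 205,515.57

CHF 205,515.57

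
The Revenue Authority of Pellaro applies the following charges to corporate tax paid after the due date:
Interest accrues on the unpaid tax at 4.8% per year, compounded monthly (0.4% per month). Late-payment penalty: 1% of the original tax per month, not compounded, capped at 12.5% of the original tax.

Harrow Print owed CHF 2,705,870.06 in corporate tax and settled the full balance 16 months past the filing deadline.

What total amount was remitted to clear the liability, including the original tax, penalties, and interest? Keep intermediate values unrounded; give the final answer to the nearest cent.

CHF 3,222,573.02

Penalty (uncapped): 16 × 1% × CHF 2,705,870.06 = CHF 432,939.21…; cap = 12.5% × CHF 2,705,870.06 = CHF 338,233.76… → penalty = CHF 338,233.76…
Interest: CHF 2,705,870.06 × ((1 + 0.004)^16 − 1) = CHF 2,705,870.06 × 0.0659563… = CHF 178,469.2056…
Total = CHF 2,705,870.06 + CHF 338,233.7575 + CHF 178,469.2056… = CHF 3,222,573.02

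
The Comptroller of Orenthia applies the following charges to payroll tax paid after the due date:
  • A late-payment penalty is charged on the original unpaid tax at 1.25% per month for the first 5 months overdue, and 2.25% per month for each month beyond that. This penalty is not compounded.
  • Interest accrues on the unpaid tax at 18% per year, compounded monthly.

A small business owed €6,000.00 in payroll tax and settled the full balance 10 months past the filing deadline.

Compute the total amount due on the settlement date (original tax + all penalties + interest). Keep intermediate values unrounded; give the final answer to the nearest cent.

€8,013.24

Penalty, months 1–5: 5 × 1.25% × €6,000.00 = €375.00
Penalty, months 6–10: 5 × 2.25% × €6,000.00 = €675.00
Interest (18%/yr ÷ 12 = 1.5%/month): €6,000.00 × ((1 + 0.015)^10 − 1) = €963.2450…
Total = €6,000.00 + €1,050.0000 + €963.2450… = €8,013.24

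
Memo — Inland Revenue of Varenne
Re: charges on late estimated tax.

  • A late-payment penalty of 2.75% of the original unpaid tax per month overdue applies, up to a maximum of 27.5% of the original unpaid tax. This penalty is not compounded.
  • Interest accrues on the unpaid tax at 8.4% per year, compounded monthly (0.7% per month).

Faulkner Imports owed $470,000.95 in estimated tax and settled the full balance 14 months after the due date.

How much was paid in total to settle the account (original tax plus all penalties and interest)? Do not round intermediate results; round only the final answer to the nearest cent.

Penalty (uncapped): 14 × 2.75% × $470,000.95 = $180,950.37…; cap = 27.5% × $470,000.95 = $129,250.26… → penalty = $129,250.26…
Interest: $470,000.95 × ((1 + 0.007)^14 − 1) = $470,000.95 × 0.1025863… = $48,215.6535…
Total = $470,000.95 + $129,250.2613… + $48,215.6535… = $647,466.86

$647,466.86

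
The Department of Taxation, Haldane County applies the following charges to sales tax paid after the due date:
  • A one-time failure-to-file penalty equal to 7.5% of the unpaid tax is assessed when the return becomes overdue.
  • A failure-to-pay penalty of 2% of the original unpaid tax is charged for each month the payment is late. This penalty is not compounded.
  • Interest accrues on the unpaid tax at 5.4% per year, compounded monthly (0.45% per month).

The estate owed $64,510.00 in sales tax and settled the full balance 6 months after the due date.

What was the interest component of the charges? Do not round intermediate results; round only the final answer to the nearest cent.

$1,761.48

Interest: $64,510.00 × ((1 + 0.0045)^6 − 1) = $64,510.00 × 0.0273056… = $1,761.4829…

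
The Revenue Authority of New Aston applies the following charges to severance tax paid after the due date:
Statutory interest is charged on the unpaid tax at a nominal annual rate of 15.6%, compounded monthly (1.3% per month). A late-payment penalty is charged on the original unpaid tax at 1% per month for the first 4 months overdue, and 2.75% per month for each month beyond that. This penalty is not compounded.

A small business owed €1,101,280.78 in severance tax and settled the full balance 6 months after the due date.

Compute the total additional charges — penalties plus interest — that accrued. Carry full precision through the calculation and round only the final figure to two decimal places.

Penalty, months 1–4: 4 × 1% × €1,101,280.78 = €44,051.23…
Penalty, months 5–6: 2 × 2.75% × €1,101,280.78 = €60,570.44…
Interest: €1,101,280.78 × ((1 + 0.013)^6 − 1) = €1,101,280.78 × 0.0805794… = €88,740.5122…
Penalties + interest = €104,621.6741 + €88,740.5122… = €193,362.19

€193,362.19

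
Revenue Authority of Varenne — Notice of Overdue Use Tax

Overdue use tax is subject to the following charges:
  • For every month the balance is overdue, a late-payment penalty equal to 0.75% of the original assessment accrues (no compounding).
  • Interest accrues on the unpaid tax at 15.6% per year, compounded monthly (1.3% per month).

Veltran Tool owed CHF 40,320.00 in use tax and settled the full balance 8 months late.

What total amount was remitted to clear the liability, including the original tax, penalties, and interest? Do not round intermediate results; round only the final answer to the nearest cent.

CHF 47,128.32

Late-payment penalty: 8 × 0.75% × CHF 40,320.00 = CHF 2,419.20
Interest: CHF 40,320.00 × ((1 + 0.013)^8 − 1) = CHF 40,320.00 × 0.1088571… = CHF 4,389.1163…
Total = CHF 40,320.00 + CHF 2,419.2000 + CHF 4,389.1163… = CHF 47,128.32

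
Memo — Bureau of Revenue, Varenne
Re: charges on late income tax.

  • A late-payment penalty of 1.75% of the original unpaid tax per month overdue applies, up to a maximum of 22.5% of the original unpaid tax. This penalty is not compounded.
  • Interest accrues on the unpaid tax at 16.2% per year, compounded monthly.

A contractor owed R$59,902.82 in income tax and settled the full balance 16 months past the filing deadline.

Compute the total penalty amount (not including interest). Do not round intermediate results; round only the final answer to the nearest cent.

R$13,478.13

Penalty (uncapped): 16 × 1.75% × R$59,902.82 = R$16,772.79…; cap = 22.5% × R$59,902.82 = R$13,478.13… → penalty = R$13,478.13…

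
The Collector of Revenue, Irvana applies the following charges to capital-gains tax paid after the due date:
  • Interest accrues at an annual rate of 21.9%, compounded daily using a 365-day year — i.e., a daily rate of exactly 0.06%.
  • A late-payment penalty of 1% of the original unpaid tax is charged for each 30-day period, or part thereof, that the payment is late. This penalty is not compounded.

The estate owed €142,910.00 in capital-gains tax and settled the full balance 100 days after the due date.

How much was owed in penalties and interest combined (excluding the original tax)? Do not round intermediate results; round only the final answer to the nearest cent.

€14,550.73

Penalty periods: ⌈100/30⌉ = 4; penalty = 4 × 1% × €142,910.00 = €5,716.40
Interest: €142,910.00 × ((1 + 0.0006)^100 − 1) = €142,910.00 × 0.06181744… = €8,834.3305…
Penalties + interest = €5,716.4000 + €8,834.3305… = €14,550.73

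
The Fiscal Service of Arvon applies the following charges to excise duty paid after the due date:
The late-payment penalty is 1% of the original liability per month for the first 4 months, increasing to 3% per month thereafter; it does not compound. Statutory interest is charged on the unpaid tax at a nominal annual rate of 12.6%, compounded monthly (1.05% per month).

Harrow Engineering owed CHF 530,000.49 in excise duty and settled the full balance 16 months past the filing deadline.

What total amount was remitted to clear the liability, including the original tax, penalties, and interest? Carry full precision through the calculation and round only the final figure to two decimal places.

Penalty, months 1–4: 4 × 1% × CHF 530,000.49 = CHF 21,200.02…
Penalty, months 5–16: 12 × 3% × CHF 530,000.49 = CHF 190,800.18…
Interest: CHF 530,000.49 × ((1 + 0.0105)^16 − 1) = CHF 530,000.49 × 0.1819010… = CHF 96,407.5982…
Total = CHF 530,000.49 + CHF 212,000.1960 + CHF 96,407.5982… = CHF 838,408.28

CHF 838,408.28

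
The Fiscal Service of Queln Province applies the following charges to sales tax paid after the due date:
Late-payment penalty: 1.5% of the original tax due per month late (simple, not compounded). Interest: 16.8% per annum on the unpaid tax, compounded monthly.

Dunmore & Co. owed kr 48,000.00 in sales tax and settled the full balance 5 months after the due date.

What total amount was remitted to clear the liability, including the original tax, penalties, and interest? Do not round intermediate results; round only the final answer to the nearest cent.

kr 55,055.41

Late-payment penalty: 5 × 1.5% × kr 48,000.00 = kr 3,600.00
Interest (16.8%/yr ÷ 12 = 1.4%/month): kr 48,000.00 × ((1 + 0.014)^5 − 1) = kr 3,455.4064…
Total = kr 48,000.00 + kr 3,600.0000 + kr 3,455.4064… = kr 55,055.41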